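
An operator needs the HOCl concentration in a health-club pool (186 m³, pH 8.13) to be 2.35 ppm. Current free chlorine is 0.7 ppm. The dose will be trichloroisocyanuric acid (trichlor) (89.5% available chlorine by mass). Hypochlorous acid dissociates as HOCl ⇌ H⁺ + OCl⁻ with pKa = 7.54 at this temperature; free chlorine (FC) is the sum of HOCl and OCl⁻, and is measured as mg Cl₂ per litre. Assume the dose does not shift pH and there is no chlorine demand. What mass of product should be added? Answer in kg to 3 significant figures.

2.24 kg

Volume: 186 m³ = 186,000 L.
[OCl⁻]/[HOCl] = 10^(pH − pKa) = 10^(8.13 − 7.54) = 3.89; fraction as HOCl = 1/(1 + 3.89) = 0.2045.
Free chlorine required for 2.35 ppm HOCl: 2.35 / 0.2045 = 11.49 ppm.
FC to add: 11.49 − 0.7 = 10.79 mg/L as Cl₂.
Cl₂ equivalent: 10.79 mg/L × 186,000 L = 2007 g.
Product at 89.5% available Cl: 2007 / 0.895 = 2243 g.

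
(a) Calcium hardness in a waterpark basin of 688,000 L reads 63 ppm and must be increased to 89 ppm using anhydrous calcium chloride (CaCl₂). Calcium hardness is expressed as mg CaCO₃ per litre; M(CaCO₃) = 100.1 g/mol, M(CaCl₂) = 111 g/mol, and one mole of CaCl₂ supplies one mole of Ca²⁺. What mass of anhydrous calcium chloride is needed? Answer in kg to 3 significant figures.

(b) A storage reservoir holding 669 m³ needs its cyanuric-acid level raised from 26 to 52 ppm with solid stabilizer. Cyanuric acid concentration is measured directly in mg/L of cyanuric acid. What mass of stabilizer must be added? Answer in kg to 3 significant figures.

(a) 19.8 kg; (b) 17.4 kg

(a) Hardness to add: (89 − 63) = 26 mg/L as CaCO₃ × 688,000 L = 17,890 g as CaCO₃.
(a) Moles of Ca²⁺ (1 mol Ca²⁺ ≡ 1 mol CaCO₃): 17,890 / 100.1 g/mol = 178.7 mol.
(a) Mass of CaCl₂: 178.7 × 111 = 19,840 g.

(b) Volume: 669 m³ = 669,000 L.
(b) CYA to add: (52 − 26) = 26 mg/L × 669,000 L = 17,390 g cyanuric acid.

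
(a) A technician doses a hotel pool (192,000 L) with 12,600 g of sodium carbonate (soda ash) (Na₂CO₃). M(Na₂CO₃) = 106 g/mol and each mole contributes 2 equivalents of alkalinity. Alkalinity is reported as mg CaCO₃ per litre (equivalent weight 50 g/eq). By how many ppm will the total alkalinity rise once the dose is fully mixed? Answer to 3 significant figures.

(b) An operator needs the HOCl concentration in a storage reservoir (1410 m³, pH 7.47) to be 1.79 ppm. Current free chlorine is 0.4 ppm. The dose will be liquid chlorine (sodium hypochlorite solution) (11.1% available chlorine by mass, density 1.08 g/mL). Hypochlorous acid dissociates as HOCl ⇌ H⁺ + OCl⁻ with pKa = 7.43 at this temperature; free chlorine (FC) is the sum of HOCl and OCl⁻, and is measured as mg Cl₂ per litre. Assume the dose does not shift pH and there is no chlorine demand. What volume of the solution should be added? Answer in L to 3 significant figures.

(a) 61.9 ppm; (b) 39.4 L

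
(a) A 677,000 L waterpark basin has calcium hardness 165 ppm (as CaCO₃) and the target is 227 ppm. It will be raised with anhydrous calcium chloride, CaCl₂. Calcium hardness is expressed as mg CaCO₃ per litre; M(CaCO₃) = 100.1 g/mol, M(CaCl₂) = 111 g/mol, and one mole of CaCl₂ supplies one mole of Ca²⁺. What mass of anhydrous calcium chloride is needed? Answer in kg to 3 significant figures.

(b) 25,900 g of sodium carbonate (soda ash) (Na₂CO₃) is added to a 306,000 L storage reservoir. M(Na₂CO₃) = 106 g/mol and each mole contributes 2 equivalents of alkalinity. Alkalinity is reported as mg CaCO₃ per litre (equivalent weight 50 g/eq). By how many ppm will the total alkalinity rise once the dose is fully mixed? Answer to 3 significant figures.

(a) 46.5 kg; (b) 79.8 ppm

(a) Hardness to add: (227 − 165) = 62 mg/L as CaCO₃ × 677,000 L = 41,970 g as CaCO₃.
(a) Moles of Ca²⁺ (1 mol Ca²⁺ ≡ 1 mol CaCO₃): 41,970 / 100.1 g/mol = 419.3 mol.
(a) Mass of CaCl₂: 419.3 × 111 = 46,540 g.

(b) Moles of Na₂CO₃: 25,900 g ÷ 106 g/mol = 244.3 mol → 488.7 eq of alkalinity.
(b) As CaCO₃: 488.7 eq × 50 g/eq = 24,430 g.
(b) Rise: 24,430 g / 306,000 L × 1000 = 79.85 mg/L.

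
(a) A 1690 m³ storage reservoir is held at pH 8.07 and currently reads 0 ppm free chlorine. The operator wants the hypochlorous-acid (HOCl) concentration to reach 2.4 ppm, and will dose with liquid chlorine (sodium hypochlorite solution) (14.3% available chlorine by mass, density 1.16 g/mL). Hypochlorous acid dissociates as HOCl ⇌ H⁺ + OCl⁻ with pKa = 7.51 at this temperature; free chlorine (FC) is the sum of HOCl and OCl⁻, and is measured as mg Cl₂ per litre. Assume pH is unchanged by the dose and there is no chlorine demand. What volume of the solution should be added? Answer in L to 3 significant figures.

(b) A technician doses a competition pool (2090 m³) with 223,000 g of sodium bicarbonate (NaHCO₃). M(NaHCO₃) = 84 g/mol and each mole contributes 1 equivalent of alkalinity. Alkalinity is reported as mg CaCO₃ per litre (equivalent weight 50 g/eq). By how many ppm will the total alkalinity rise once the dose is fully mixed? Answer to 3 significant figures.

(a) Volume: 1690 m³ = 1,690,000 L.
(a) [OCl⁻]/[HOCl] = 10^(pH − pKa) = 10^(8.07 − 7.51) = 3.631; fraction as HOCl = 1/(1 + 3.631) = 0.2159.
(a) Free chlorine required for 2.4 ppm HOCl: 2.4 / 0.2159 = 11.11 ppm.
(a) FC to add: 11.11 − 0 = 11.11 mg/L as Cl₂.
(a) Cl₂ equivalent: 11.11 mg/L × 1,690,000 L = 18,780 g.
(a) Product at 14.3% available Cl: 18,780 / 0.143 = 131,300 g.
(a) Volume: 131,300 g ÷ 1.16 g/mL = 113,200 mL.

(b) Volume: 2090 m³ = 2,090,000 L.
(b) Moles of NaHCO₃: 223,000 g ÷ 84 g/mol = 2655 mol → 2655 eq of alkalinity.
(b) As CaCO₃: 2655 eq × 50 g/eq = 132,700 g.
(b) Rise: 132,700 g / 2,090,000 L × 1000 = 63.51 mg/L.

(a) 113 L; (b) 63.5 ppm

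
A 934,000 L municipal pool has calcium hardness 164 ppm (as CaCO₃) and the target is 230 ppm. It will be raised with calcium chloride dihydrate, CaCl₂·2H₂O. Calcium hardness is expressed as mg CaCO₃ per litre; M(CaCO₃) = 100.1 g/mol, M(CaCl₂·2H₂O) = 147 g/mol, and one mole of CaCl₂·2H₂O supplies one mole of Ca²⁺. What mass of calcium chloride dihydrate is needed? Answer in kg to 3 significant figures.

Hardness to add: (230 − 164) = 66 mg/L as CaCO₃ × 934,000 L = 61,640 g as CaCO₃.
Moles of Ca²⁺ (1 mol Ca²⁺ ≡ 1 mol CaCO₃): 61,640 / 100.1 g/mol = 615.8 mol.
Mass of CaCl₂·2H₂O: 615.8 × 147 = 90,530 g.

90.5 kg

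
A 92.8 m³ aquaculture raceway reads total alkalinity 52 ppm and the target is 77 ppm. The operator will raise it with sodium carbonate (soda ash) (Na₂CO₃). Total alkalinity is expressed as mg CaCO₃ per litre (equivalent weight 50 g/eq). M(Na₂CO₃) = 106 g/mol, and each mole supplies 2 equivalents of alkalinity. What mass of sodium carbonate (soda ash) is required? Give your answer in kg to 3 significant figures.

2.46 kg

Volume: 92.8 m³ = 92,800 L.
Alkalinity to add: (77 − 52) = 25 mg/L as CaCO₃ × 92,800 L = 2320 g as CaCO₃.
Equivalents: 2320 g ÷ 50 g/eq = 46.4 eq.
Each mole of Na₂CO₃ supplies 2 eq, so 46.4 / 2 = 23.2 mol.
Mass: 23.2 mol × 106 g/mol = 2459 g.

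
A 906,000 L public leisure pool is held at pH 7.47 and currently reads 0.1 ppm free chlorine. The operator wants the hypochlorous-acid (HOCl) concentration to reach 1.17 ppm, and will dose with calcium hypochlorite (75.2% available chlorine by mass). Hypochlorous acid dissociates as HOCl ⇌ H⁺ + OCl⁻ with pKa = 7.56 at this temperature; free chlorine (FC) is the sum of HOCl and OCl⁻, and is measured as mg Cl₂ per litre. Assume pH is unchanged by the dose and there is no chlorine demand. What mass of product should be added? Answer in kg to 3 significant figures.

[OCl⁻]/[HOCl] = 10^(pH − pKa) = 10^(7.47 − 7.56) = 0.8128; fraction as HOCl = 1/(1 + 0.8128) = 0.5516.
Free chlorine required for 1.17 ppm HOCl: 1.17 / 0.5516 = 2.121 ppm.
FC to add: 2.121 − 0.1 = 2.021 mg/L as Cl₂.
Cl₂ equivalent: 2.021 mg/L × 906,000 L = 1831 g.
Product at 75.2% available Cl: 1831 / 0.752 = 2435 g.

2.43 kg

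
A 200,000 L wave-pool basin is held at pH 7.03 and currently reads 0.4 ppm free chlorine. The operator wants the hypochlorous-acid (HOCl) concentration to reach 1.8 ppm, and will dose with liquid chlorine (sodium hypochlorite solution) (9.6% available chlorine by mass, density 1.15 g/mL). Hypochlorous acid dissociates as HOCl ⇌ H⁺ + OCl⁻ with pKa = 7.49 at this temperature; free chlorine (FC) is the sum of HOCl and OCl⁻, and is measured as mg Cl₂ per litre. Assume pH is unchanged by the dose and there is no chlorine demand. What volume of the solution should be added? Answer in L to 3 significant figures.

3.67 L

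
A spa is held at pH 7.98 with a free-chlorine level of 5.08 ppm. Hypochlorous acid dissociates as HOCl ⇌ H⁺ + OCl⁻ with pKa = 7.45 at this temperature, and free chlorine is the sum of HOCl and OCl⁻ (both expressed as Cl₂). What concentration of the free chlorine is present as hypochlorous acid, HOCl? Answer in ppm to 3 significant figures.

1.16 ppm

[OCl⁻]/[HOCl] = 10^(pH − pKa) = 10^(7.98 − 7.45) = 10^0.53 = 3.388.
Fraction as HOCl = 1 / (1 + 3.388) = 0.2279.
HOCl = 0.2279 × 5.08 ppm = 1.158 ppm.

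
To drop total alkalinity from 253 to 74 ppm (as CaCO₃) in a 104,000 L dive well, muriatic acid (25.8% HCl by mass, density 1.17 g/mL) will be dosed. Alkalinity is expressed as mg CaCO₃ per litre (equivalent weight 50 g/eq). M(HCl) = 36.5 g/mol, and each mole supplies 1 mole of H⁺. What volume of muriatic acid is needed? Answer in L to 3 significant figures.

Alkalinity to neutralize: (253 − 74) = 179 mg/L as CaCO₃ × 104,000 L = 18,620 g as CaCO₃.
Equivalents of H⁺ required: 18,620 ÷ 50 g/eq = 372.3 eq = 372.3 mol HCl.
Mass of HCl: 372.3 × 36.5 = 13,590 g.
Mass of 25.8% solution: 13,590 / 0.258 = 52,670 g.
Volume: 52,670 g ÷ 1.17 g/mL = 45,020 mL.

45.0 L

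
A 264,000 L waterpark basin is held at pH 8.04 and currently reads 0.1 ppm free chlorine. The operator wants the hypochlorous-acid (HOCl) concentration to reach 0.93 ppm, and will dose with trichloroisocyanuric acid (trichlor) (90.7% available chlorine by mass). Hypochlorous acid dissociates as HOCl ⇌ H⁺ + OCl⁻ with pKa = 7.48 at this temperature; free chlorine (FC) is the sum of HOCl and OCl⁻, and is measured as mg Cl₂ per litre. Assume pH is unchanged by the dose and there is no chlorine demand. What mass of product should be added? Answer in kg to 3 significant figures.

1.22 kg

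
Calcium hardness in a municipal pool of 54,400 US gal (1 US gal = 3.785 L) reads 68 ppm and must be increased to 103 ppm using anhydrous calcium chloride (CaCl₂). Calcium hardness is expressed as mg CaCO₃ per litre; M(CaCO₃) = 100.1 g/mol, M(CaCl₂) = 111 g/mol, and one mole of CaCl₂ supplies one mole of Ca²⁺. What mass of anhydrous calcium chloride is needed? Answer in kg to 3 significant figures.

Volume: 54,400 US gal × 3.785 L/gal = 205,904 L.
Hardness to add: (103 − 68) = 35 mg/L as CaCO₃ × 205,904 L = 7207 g as CaCO₃.
Moles of Ca²⁺ (1 mol Ca²⁺ ≡ 1 mol CaCO₃): 7207 / 100.1 g/mol = 71.99 mol.
Mass of CaCl₂: 71.99 × 111 = 7991 g.

7.99 kg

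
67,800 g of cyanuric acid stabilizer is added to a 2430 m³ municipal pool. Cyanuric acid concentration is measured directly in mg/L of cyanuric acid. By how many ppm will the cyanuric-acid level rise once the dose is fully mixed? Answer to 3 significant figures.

Volume: 2430 m³ = 2,430,000 L.
Rise: 67,800 g / 2,430,000 L × 1000 = 27.9 mg/L.

27.9 ppm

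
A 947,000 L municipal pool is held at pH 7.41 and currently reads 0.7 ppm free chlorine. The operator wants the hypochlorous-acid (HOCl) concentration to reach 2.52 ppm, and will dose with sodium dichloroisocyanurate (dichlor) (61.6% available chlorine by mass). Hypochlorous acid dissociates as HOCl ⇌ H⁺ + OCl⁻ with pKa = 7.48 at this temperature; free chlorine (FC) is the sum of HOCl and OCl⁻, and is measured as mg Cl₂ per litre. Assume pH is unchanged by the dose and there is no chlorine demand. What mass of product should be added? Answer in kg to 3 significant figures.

6.10 kg

[OCl⁻]/[HOCl] = 10^(pH − pKa) = 10^(7.41 − 7.48) = 0.8511; fraction as HOCl = 1/(1 + 0.8511) = 0.5402.
Free chlorine required for 2.52 ppm HOCl: 2.52 / 0.5402 = 4.665 ppm.
FC to add: 4.665 − 0.7 = 3.965 mg/L as Cl₂.
Cl₂ equivalent: 3.965 mg/L × 947,000 L = 3755 g.
Product at 61.6% available Cl: 3755 / 0.616 = 6095 g.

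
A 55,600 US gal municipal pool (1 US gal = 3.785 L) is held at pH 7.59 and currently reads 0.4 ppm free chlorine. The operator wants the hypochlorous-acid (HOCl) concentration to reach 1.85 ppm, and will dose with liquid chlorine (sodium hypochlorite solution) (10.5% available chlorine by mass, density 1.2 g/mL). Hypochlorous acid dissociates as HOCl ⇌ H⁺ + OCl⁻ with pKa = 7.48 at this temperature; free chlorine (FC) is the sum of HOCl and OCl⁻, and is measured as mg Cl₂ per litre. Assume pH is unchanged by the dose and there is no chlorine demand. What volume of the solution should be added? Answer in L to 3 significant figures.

Volume: 55,600 US gal × 3.785 L/gal = 210,446 L.
[OCl⁻]/[HOCl] = 10^(pH − pKa) = 10^(7.59 − 7.48) = 1.288; fraction as HOCl = 1/(1 + 1.288) = 0.437.
Free chlorine required for 1.85 ppm HOCl: 1.85 / 0.437 = 4.233 ppm.
FC to add: 4.233 − 0.4 = 3.833 mg/L as Cl₂.
Cl₂ equivalent: 3.833 mg/L × 210,446 L = 806.7 g.
Product at 10.5% available Cl: 806.7 / 0.105 = 7683 g.
Volume: 7683 g ÷ 1.2 g/mL = 6402 mL.

6.40 L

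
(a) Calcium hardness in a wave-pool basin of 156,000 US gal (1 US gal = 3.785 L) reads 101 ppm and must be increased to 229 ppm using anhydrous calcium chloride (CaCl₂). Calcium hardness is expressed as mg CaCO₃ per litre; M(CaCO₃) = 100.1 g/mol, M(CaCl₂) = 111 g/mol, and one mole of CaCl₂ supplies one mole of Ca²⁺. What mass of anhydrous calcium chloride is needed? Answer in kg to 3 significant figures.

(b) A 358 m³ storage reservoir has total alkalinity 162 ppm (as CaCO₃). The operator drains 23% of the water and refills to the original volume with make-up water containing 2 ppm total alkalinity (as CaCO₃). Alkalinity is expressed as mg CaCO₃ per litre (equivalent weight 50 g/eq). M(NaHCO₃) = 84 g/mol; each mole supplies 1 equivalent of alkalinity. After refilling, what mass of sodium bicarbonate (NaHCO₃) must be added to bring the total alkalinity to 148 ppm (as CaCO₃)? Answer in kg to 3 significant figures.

(a) 83.8 kg; (b) 13.7 kg

(a) Volume: 156,000 US gal × 3.785 L/gal = 590,460 L.
(a) Hardness to add: (229 − 101) = 128 mg/L as CaCO₃ × 590,460 L = 75,580 g as CaCO₃.
(a) Moles of Ca²⁺ (1 mol Ca²⁺ ≡ 1 mol CaCO₃): 75,580 / 100.1 g/mol = 755 mol.
(a) Mass of CaCl₂: 755 × 111 = 83,810 g.

(b) Volume: 358 m³ = 358,000 L.
(b) After draining 23% and refilling: 162 × 0.77 + 2 × 0.23 = 125.2 ppm.
(b) Deficit to target: 148 − 125.2 = 22.8 mg/L.
(b) As CaCO₃: 22.8 mg/L × 358,000 L = 8162 g; ÷ 50 g/eq ÷ 1 = 163.2 mol NaHCO₃.
(b) Mass: 163.2 × 84 = 13,710 g.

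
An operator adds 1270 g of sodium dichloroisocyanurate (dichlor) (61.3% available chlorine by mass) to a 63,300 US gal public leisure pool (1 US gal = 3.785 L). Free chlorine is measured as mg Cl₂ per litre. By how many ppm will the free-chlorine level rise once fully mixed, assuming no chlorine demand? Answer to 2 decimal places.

Volume: 63,300 US gal × 3.785 L/gal = 239,590 L.
Available chlorine delivered: 1270 g × 0.613 = 778.5 g as Cl₂.
Concentration rise: 778.5 g / 239,590 L = 3.249 mg/L = 3.25 ppm.

3.25 ppm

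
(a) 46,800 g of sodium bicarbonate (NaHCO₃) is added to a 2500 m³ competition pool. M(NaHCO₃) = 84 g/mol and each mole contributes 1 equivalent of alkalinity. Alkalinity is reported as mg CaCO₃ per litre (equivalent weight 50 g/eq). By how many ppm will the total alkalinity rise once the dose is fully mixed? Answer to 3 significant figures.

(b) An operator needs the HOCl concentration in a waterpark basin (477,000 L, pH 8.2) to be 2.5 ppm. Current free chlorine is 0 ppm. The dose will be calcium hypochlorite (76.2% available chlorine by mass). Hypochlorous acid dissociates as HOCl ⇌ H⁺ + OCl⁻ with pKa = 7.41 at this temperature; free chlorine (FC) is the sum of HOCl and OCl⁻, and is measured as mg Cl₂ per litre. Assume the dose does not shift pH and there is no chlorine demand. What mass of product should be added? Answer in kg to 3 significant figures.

(a) 11.1 ppm; (b) 11.2 kg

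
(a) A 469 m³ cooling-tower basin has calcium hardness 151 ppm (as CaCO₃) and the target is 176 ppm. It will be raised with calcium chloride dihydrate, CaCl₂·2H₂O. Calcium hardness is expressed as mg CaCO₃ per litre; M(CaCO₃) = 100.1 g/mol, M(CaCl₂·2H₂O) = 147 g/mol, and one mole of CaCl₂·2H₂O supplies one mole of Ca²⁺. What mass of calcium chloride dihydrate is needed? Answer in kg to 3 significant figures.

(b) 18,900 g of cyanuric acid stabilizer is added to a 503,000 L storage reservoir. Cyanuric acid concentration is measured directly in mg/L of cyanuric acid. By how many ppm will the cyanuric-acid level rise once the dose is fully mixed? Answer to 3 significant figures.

(a) 17.2 kg; (b) 37.6 ppm

(a) Volume: 469 m³ = 469,000 L.
(a) Hardness to add: (176 − 151) = 25 mg/L as CaCO₃ × 469,000 L = 11,720 g as CaCO₃.
(a) Moles of Ca²⁺ (1 mol Ca²⁺ ≡ 1 mol CaCO₃): 11,720 / 100.1 g/mol = 117.1 mol.
(a) Mass of CaCl₂·2H₂O: 117.1 × 147 = 17,220 g.

(b) Rise: 18,900 g / 503,000 L × 1000 = 37.57 mg/L.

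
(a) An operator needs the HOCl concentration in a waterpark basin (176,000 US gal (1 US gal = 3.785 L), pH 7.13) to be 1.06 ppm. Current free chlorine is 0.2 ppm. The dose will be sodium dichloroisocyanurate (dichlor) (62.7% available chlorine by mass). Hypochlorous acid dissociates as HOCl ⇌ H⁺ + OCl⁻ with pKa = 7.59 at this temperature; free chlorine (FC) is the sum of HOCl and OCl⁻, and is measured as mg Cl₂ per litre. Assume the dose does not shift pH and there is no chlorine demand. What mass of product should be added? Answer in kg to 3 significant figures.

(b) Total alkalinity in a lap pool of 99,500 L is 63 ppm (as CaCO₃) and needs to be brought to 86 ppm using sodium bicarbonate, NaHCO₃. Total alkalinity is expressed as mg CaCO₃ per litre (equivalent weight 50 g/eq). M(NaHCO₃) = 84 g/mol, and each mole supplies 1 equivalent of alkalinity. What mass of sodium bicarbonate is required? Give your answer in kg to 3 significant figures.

(a) Volume: 176,000 US gal × 3.785 L/gal = 666,160 L.
(a) [OCl⁻]/[HOCl] = 10^(pH − pKa) = 10^(7.13 − 7.59) = 0.3467; fraction as HOCl = 1/(1 + 0.3467) = 0.7425.
(a) Free chlorine required for 1.06 ppm HOCl: 1.06 / 0.7425 = 1.428 ppm.
(a) FC to add: 1.428 − 0.2 = 1.228 mg/L as Cl₂.
(a) Cl₂ equivalent: 1.228 mg/L × 666,160 L = 817.7 g.
(a) Product at 62.7% available Cl: 817.7 / 0.627 = 1304 g.

(b) Alkalinity to add: (86 − 63) = 23 mg/L as CaCO₃ × 99,500 L = 2288 g as CaCO₃.
(b) Equivalents: 2288 g ÷ 50 g/eq = 45.77 eq.
(b) NaHCO₃ supplies 1 eq per mole → 45.77 mol.
(b) Mass: 45.77 mol × 84 g/mol = 3845 g.

(a) 1.30 kg; (b) 3.84 kg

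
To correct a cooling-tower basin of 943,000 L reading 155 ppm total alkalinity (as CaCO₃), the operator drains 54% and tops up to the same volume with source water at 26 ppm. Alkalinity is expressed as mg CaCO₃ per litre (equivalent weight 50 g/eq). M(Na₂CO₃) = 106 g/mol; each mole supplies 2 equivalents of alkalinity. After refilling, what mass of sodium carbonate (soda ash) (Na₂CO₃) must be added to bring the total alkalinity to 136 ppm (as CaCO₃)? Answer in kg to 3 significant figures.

50.6 kg

After draining 54% and refilling: 155 × 0.46 + 26 × 0.54 = 85.34 ppm.
Deficit to target: 136 − 85.34 = 50.66 mg/L.
As CaCO₃: 50.66 mg/L × 943,000 L = 47,770 g; ÷ 50 g/eq ÷ 2 = 477.7 mol Na₂CO₃.
Mass: 477.7 × 106 = 50,640 g.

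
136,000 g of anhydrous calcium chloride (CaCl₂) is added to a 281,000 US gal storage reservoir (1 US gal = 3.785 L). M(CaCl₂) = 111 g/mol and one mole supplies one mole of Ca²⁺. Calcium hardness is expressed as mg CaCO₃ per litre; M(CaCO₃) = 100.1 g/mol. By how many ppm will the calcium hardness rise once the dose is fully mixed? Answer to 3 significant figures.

115 ppm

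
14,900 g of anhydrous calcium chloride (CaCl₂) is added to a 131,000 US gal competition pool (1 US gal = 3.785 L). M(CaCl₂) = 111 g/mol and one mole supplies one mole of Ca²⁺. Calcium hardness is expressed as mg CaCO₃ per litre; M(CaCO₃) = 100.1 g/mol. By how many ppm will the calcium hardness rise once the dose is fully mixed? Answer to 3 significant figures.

Volume: 131,000 US gal × 3.785 L/gal = 495,835 L.
Moles of Ca²⁺: 14,900 g ÷ 111 g/mol = 134.2 mol.
As CaCO₃: 134.2 mol × 100.1 g/mol = 13,440 g.
Rise: 13,440 g / 495,835 L × 1000 = 27.1 mg/L.

27.1 ppm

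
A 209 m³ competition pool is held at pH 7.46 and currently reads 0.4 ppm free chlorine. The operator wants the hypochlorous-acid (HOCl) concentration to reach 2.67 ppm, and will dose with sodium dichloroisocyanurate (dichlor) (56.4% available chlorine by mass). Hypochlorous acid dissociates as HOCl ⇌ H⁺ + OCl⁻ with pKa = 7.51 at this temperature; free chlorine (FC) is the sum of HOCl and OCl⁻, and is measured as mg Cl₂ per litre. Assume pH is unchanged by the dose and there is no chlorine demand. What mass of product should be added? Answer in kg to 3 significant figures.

Volume: 209 m³ = 209,000 L.
[OCl⁻]/[HOCl] = 10^(pH − pKa) = 10^(7.46 − 7.51) = 0.8913; fraction as HOCl = 1/(1 + 0.8913) = 0.5288.
Free chlorine required for 2.67 ppm HOCl: 2.67 / 0.5288 = 5.05 ppm.
FC to add: 5.05 − 0.4 = 4.65 mg/L as Cl₂.
Cl₂ equivalent: 4.65 mg/L × 209,000 L = 971.8 g.
Product at 56.4% available Cl: 971.8 / 0.564 = 1723 g.

1.72 kg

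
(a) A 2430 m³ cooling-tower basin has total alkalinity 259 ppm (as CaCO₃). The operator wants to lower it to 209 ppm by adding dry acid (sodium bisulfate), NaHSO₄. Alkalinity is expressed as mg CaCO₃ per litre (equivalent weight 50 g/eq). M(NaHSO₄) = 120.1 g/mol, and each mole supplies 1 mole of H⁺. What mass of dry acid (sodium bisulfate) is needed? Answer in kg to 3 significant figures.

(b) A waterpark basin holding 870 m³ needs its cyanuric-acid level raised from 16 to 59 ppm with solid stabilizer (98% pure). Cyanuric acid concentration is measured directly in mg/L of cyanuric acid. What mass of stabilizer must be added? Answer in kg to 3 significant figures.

(a) 292 kg; (b) 38.2 kg

(a) Volume: 2430 m³ = 2,430,000 L.
(a) Alkalinity to neutralize: (259 − 209) = 50 mg/L as CaCO₃ × 2,430,000 L = 121,500 g as CaCO₃.
(a) Equivalents of H⁺ required: 121,500 ÷ 50 g/eq = 2430 eq = 2430 mol NaHSO₄.
(a) Mass of NaHSO₄: 2430 × 120.1 = 291,800 g.

(b) Volume: 870 m³ = 870,000 L.
(b) CYA to add: (59 − 16) = 43 mg/L × 870,000 L = 37,410 g cyanuric acid.
(b) At 98% purity: 37,410 / 0.98 = 38,170 g product.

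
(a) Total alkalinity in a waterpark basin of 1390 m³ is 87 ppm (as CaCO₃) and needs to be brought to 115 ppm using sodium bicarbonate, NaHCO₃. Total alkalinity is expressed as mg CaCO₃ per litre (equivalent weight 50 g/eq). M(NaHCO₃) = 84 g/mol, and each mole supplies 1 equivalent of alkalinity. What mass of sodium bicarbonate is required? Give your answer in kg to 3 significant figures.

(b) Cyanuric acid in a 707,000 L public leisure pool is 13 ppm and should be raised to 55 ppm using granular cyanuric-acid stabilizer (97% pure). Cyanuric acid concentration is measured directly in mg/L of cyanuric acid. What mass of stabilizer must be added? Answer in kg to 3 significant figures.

(a) 65.4 kg; (b) 30.6 kg

(a) Volume: 1390 m³ = 1,390,000 L.
(a) Alkalinity to add: (115 − 87) = 28 mg/L as CaCO₃ × 1,390,000 L = 38,920 g as CaCO₃.
(a) Equivalents: 38,920 g ÷ 50 g/eq = 778.4 eq.
(a) NaHCO₃ supplies 1 eq per mole → 778.4 mol.
(a) Mass: 778.4 mol × 84 g/mol = 65,390 g.

(b) CYA to add: (55 − 13) = 42 mg/L × 707,000 L = 29,690 g cyanuric acid.
(b) At 97% purity: 29,690 / 0.97 = 30,610 g product.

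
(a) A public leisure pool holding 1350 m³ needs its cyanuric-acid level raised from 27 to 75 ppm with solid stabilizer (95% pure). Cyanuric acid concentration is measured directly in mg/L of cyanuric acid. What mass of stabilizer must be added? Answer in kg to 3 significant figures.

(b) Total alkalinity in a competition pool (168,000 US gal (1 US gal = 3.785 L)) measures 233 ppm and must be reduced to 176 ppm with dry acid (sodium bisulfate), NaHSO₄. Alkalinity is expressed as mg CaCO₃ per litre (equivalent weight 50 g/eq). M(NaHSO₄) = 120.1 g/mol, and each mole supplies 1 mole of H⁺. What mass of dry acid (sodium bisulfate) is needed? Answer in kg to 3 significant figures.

(a) 68.2 kg; (b) 87.1 kg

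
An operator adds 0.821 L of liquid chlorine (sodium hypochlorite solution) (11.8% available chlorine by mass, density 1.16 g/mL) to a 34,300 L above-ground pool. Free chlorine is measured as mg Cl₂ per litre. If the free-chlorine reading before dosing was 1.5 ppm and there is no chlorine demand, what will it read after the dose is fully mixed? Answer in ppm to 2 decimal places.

4.78 ppm

Mass of solution: 0.821 L × 1000 mL/L × 1.16 g/mL = 952.4 g.
Available chlorine delivered: 952.4 g × 0.118 = 112.4 g as Cl₂.
Concentration rise: 112.4 g / 34,300 L = 3.276 mg/L = 3.28 ppm.
Final FC: 1.5 + 3.28 = 4.78 ppm.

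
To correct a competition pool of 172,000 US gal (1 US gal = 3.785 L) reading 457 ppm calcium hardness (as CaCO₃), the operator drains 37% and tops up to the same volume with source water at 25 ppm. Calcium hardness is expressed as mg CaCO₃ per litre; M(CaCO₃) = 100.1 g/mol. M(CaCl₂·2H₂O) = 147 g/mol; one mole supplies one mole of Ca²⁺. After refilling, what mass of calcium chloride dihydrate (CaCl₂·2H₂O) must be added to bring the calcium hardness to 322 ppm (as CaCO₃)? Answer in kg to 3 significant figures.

23.7 kg

Volume: 172,000 US gal × 3.785 L/gal = 651,020 L.
After draining 37% and refilling: 457 × 0.63 + 25 × 0.37 = 297.16 ppm.
Deficit to target: 322 − 297.16 = 24.84 mg/L.
As CaCO₃: 24.84 mg/L × 651,020 L = 16,170 g; ÷ 100.1 = 161.6 mol Ca²⁺.
Mass: 161.6 × 147 = 23,750 g.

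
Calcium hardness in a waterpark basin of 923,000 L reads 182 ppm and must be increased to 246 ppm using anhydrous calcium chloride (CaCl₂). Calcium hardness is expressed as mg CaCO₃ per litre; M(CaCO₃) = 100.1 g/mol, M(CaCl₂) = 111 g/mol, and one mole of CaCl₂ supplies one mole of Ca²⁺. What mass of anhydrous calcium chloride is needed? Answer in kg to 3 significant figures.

Hardness to add: (246 − 182) = 64 mg/L as CaCO₃ × 923,000 L = 59,070 g as CaCO₃.
Moles of Ca²⁺ (1 mol Ca²⁺ ≡ 1 mol CaCO₃): 59,070 / 100.1 g/mol = 590.1 mol.
Mass of CaCl₂: 590.1 × 111 = 65,500 g.

65.5 kg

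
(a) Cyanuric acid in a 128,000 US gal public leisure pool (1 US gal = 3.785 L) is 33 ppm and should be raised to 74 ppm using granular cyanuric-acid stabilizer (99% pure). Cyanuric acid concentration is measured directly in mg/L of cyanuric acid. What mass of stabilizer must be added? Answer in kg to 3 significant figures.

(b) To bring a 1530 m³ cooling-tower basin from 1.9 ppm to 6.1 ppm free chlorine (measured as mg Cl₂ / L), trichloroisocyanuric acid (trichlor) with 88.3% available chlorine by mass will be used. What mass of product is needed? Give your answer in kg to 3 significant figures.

(a) Volume: 128,000 US gal × 3.785 L/gal = 484,480 L.
(a) CYA to add: (74 − 33) = 41 mg/L × 484,480 L = 19,860 g cyanuric acid.
(a) At 99% purity: 19,860 / 0.99 = 20,060 g product.

(b) Volume: 1530 m³ = 1,530,000 L.
(b) Chlorine deficit: 6.1 − 1.9 = 4.2 ppm = 4.2 mg/L as Cl₂.
(b) Cl₂ equivalent needed: 4.2 mg/L × 1,530,000 L = 6,426,000 mg = 6426 g.
(b) Product at 88.3% available chlorine: 6426 / 0.883 = 7277 g.

(a) 20.1 kg; (b) 7.28 kg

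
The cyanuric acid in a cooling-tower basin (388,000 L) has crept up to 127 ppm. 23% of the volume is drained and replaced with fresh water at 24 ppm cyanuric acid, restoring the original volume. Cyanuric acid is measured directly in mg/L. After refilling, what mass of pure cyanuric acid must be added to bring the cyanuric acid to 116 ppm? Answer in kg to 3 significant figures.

After draining 23% and refilling: 127 × 0.77 + 24 × 0.23 = 103.31 ppm.
Deficit to target: 116 − 103.31 = 12.69 mg/L.
Mass: 12.69 mg/L × 388,000 L = 4924 g cyanuric acid.

4.92 kg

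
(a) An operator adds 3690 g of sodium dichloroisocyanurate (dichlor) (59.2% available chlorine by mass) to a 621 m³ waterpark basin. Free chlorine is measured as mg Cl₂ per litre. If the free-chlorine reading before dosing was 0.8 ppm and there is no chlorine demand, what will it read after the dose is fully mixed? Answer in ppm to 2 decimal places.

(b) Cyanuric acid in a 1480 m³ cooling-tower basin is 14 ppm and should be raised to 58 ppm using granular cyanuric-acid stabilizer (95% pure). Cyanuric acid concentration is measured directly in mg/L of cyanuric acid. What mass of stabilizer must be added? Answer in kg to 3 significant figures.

(a) 4.32 ppm; (b) 68.5 kg

(a) Volume: 621 m³ = 621,000 L.
(a) Available chlorine delivered: 3690 g × 0.592 = 2184 g as Cl₂.
(a) Concentration rise: 2184 g / 621,000 L = 3.518 mg/L = 3.52 ppm.
(a) Final FC: 0.8 + 3.52 = 4.32 ppm.

(b) Volume: 1480 m³ = 1,480,000 L.
(b) CYA to add: (58 − 14) = 44 mg/L × 1,480,000 L = 65,120 g cyanuric acid.
(b) At 95% purity: 65,120 / 0.95 = 68,550 g product.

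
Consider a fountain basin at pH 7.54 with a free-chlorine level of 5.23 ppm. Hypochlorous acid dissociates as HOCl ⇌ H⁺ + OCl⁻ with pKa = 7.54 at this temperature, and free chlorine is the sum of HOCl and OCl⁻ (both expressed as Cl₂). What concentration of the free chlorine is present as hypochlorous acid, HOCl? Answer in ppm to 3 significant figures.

[OCl⁻]/[HOCl] = 10^(pH − pKa) = 10^(7.54 − 7.54) = 10^0.00 = 1.
Fraction as HOCl = 1 / (1 + 1) = 0.5.
HOCl = 0.5 × 5.23 ppm = 2.615 ppm.

2.62 ppm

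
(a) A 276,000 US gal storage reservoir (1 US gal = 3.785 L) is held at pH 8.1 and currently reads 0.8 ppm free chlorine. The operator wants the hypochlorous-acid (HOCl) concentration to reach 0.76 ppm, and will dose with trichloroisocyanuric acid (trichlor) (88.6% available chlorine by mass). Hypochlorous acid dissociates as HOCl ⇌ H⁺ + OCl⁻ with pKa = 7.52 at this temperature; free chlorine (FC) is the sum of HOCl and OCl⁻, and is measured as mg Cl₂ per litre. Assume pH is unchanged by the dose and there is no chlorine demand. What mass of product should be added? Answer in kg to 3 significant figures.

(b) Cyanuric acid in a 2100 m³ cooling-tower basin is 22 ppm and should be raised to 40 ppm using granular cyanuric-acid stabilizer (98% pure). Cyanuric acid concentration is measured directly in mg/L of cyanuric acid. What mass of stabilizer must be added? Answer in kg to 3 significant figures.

(a) 3.36 kg; (b) 38.6 kg

(a) Volume: 276,000 US gal × 3.785 L/gal = 1,044,660 L.
(a) [OCl⁻]/[HOCl] = 10^(pH − pKa) = 10^(8.1 − 7.52) = 3.802; fraction as HOCl = 1/(1 + 3.802) = 0.2083.
(a) Free chlorine required for 0.76 ppm HOCl: 0.76 / 0.2083 = 3.649 ppm.
(a) FC to add: 3.649 − 0.8 = 2.849 mg/L as Cl₂.
(a) Cl₂ equivalent: 2.849 mg/L × 1,044,660 L = 2977 g.
(a) Product at 88.6% available Cl: 2977 / 0.886 = 3360 g.

(b) Volume: 2100 m³ = 2,100,000 L.
(b) CYA to add: (40 − 22) = 18 mg/L × 2,100,000 L = 37,800 g cyanuric acid.
(b) At 98% purity: 37,800 / 0.98 = 38,570 g product.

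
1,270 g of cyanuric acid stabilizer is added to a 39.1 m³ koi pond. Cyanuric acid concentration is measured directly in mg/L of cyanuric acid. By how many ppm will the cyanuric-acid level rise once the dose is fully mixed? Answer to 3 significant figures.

32.5 ppm

Volume: 39.1 m³ = 39,100 L.
Rise: 1,270 g / 39,100 L × 1000 = 32.48 mg/L.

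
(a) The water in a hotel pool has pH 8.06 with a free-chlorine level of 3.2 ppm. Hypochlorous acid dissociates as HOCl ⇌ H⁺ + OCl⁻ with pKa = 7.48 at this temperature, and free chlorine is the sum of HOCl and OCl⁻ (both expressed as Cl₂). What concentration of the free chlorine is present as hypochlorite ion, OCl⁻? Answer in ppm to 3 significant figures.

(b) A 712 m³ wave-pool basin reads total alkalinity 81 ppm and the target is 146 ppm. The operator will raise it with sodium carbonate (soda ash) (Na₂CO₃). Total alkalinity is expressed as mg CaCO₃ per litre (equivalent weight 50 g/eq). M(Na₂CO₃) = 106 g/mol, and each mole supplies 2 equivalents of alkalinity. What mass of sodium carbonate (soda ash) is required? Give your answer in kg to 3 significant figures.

(a) [OCl⁻]/[HOCl] = 10^(pH − pKa) = 10^(8.06 − 7.48) = 10^0.58 = 3.802.
(a) Fraction as HOCl = 1 / (1 + 3.802) = 0.2083.
(a) OCl⁻ = (1 − 0.2083) × 3.2 ppm = 2.534 ppm.

(b) Volume: 712 m³ = 712,000 L.
(b) Alkalinity to add: (146 − 81) = 65 mg/L as CaCO₃ × 712,000 L = 46,280 g as CaCO₃.
(b) Equivalents: 46,280 g ÷ 50 g/eq = 925.6 eq.
(b) Each mole of Na₂CO₃ supplies 2 eq, so 925.6 / 2 = 462.8 mol.
(b) Mass: 462.8 mol × 106 g/mol = 49,060 g.

(a) 2.53 ppm; (b) 49.1 kg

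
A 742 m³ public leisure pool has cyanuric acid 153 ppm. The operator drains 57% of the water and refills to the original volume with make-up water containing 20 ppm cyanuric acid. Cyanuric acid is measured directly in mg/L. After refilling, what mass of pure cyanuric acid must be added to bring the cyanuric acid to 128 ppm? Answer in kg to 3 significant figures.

Volume: 742 m³ = 742,000 L.
After draining 57% and refilling: 153 × 0.43 + 20 × 0.57 = 77.19 ppm.
Deficit to target: 128 − 77.19 = 50.81 mg/L.
Mass: 50.81 mg/L × 742,000 L = 37,700 g cyanuric acid.

37.7 kg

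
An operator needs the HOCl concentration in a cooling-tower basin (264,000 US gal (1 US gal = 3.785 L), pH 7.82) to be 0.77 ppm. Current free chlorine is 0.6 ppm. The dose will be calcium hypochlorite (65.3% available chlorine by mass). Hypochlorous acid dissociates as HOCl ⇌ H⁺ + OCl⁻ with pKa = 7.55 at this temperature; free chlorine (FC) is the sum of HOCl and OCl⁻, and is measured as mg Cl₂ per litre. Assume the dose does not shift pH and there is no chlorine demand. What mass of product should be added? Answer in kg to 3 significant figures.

Volume: 264,000 US gal × 3.785 L/gal = 999,240 L.
[OCl⁻]/[HOCl] = 10^(pH − pKa) = 10^(7.82 − 7.55) = 1.862; fraction as HOCl = 1/(1 + 1.862) = 0.3494.
Free chlorine required for 0.77 ppm HOCl: 0.77 / 0.3494 = 2.204 ppm.
FC to add: 2.204 − 0.6 = 1.604 mg/L as Cl₂.
Cl₂ equivalent: 1.604 mg/L × 999,240 L = 1603 g.
Product at 65.3% available Cl: 1603 / 0.653 = 2454 g.

2.45 kg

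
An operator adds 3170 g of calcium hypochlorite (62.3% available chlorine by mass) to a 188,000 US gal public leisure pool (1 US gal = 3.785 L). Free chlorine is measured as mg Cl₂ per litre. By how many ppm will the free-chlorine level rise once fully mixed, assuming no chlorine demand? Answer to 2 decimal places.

Volume: 188,000 US gal × 3.785 L/gal = 711,580 L.
Available chlorine delivered: 3170 g × 0.623 = 1975 g as Cl₂.
Concentration rise: 1975 g / 711,580 L = 2.775 mg/L = 2.78 ppm.

2.78 ppm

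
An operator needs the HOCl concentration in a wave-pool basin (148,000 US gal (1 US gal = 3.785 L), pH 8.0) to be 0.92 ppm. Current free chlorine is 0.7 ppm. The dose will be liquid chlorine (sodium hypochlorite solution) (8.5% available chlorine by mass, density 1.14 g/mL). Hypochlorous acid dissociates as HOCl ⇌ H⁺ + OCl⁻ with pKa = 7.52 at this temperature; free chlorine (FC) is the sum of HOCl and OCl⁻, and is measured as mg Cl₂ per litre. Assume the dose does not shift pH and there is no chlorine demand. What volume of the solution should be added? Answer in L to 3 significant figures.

Volume: 148,000 US gal × 3.785 L/gal = 560,180 L.
[OCl⁻]/[HOCl] = 10^(pH − pKa) = 10^(8.0 − 7.52) = 3.02; fraction as HOCl = 1/(1 + 3.02) = 0.2488.
Free chlorine required for 0.92 ppm HOCl: 0.92 / 0.2488 = 3.698 ppm.
FC to add: 3.698 − 0.7 = 2.998 mg/L as Cl₂.
Cl₂ equivalent: 2.998 mg/L × 560,180 L = 1680 g.
Product at 8.5% available Cl: 1680 / 0.085 = 19,760 g.
Volume: 19,760 g ÷ 1.14 g/mL = 17,330 mL.

17.3 L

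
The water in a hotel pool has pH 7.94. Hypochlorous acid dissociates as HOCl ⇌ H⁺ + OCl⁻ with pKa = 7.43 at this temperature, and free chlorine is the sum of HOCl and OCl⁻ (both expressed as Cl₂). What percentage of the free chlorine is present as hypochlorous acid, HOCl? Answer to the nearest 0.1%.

[OCl⁻]/[HOCl] = 10^(pH − pKa) = 10^(7.94 − 7.43) = 10^0.51 = 3.236.
Fraction as HOCl = 1 / (1 + 3.236) = 0.2361.

23.6%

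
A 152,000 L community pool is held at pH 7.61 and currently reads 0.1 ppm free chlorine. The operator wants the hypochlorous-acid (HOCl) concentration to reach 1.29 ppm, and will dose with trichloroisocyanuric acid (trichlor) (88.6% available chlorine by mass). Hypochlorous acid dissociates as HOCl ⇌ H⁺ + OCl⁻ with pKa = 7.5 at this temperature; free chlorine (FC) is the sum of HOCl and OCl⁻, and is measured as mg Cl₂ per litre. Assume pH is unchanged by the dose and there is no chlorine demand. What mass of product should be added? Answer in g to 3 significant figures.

489 g

[OCl⁻]/[HOCl] = 10^(pH − pKa) = 10^(7.61 − 7.5) = 1.288; fraction as HOCl = 1/(1 + 1.288) = 0.437.
Free chlorine required for 1.29 ppm HOCl: 1.29 / 0.437 = 2.952 ppm.
FC to add: 2.952 − 0.1 = 2.852 mg/L as Cl₂.
Cl₂ equivalent: 2.852 mg/L × 152,000 L = 433.5 g.
Product at 88.6% available Cl: 433.5 / 0.886 = 489.3 g.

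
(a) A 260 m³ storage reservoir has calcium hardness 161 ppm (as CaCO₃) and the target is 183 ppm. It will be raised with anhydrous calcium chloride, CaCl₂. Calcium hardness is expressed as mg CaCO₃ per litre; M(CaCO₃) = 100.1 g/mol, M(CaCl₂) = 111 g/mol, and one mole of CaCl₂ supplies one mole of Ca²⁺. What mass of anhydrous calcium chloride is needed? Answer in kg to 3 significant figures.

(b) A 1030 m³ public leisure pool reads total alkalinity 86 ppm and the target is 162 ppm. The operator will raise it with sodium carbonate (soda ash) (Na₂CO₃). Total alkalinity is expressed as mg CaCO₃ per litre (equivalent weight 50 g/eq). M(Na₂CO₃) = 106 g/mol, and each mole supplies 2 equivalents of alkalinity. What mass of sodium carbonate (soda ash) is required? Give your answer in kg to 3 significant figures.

(a) Volume: 260 m³ = 260,000 L.
(a) Hardness to add: (183 − 161) = 22 mg/L as CaCO₃ × 260,000 L = 5720 g as CaCO₃.
(a) Moles of Ca²⁺ (1 mol Ca²⁺ ≡ 1 mol CaCO₃): 5720 / 100.1 g/mol = 57.14 mol.
(a) Mass of CaCl₂: 57.14 × 111 = 6343 g.

(b) Volume: 1030 m³ = 1,030,000 L.
(b) Alkalinity to add: (162 − 86) = 76 mg/L as CaCO₃ × 1,030,000 L = 78,280 g as CaCO₃.
(b) Equivalents: 78,280 g ÷ 50 g/eq = 1566 eq.
(b) Each mole of Na₂CO₃ supplies 2 eq, so 1566 / 2 = 782.8 mol.
(b) Mass: 782.8 mol × 106 g/mol = 82,980 g.

(a) 6.34 kg; (b) 83.0 kg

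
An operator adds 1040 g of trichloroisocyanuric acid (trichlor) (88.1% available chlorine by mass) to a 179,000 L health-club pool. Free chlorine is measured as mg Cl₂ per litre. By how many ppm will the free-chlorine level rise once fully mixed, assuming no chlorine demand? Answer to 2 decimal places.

5.12 ppm

Available chlorine delivered: 1040 g × 0.881 = 916.2 g as Cl₂.
Concentration rise: 916.2 g / 179,000 L = 5.119 mg/L = 5.12 ppm.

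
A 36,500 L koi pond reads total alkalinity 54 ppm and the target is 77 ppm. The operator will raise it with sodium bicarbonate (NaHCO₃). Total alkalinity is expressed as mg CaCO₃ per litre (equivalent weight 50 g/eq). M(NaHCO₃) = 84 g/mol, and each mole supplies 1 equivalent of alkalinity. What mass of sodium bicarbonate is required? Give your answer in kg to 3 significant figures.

1.41 kg

Alkalinity to add: (77 − 54) = 23 mg/L as CaCO₃ × 36,500 L = 839.5 g as CaCO₃.
Equivalents: 839.5 g ÷ 50 g/eq = 16.79 eq.
NaHCO₃ supplies 1 eq per mole → 16.79 mol.
Mass: 16.79 mol × 84 g/mol = 1410 g.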